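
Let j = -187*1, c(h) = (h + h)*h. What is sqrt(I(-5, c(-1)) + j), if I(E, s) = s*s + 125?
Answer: I*sqrt(58) ≈ 7.6158*I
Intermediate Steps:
c(h) = 2*h**2 (c(h) = (2*h)*h = 2*h**2)
I(E, s) = 125 + s**2 (I(E, s) = s**2 + 125 = 125 + s**2)
j = -187
sqrt(I(-5, c(-1)) + j) = sqrt((125 + (2*(-1)**2)**2) - 187) = sqrt((125 + (2*1)**2) - 187) = sqrt((125 + 2**2) - 187) = sqrt((125 + 4) - 187) = sqrt(129 - 187) = sqrt(-58) = I*sqrt(58)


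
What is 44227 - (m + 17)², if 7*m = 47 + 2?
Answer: 43651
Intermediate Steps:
m = 7 (m = (47 + 2)/7 = (⅐)*49 = 7)
44227 - (m + 17)² = 44227 - (7 + 17)² = 44227 - 1*24² = 44227 - 1*576 = 44227 - 576 = 43651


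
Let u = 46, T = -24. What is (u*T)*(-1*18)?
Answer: 19872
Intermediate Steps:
(u*T)*(-1*18) = (46*(-24))*(-1*18) = -1104*(-18) = 19872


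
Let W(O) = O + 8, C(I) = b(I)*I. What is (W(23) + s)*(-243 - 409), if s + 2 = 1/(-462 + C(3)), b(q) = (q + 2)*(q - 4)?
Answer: -9018464/477 ≈ -18907.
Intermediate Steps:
b(q) = (-4 + q)*(2 + q) (b(q) = (2 + q)*(-4 + q) = (-4 + q)*(2 + q))
C(I) = I*(-8 + I**2 - 2*I) (C(I) = (-8 + I**2 - 2*I)*I = I*(-8 + I**2 - 2*I))
W(O) = 8 + O
s = -955/477 (s = -2 + 1/(-462 + 3*(-8 + 3**2 - 2*3)) = -2 + 1/(-462 + 3*(-8 + 9 - 6)) = -2 + 1/(-462 + 3*(-5)) = -2 + 1/(-462 - 15) = -2 + 1/(-477) = -2 - 1/477 = -955/477 ≈ -2.0021)
(W(23) + s)*(-243 - 409) = ((8 + 23) - 955/477)*(-243 - 409) = (31 - 955/477)*(-652) = (13832/477)*(-652) = -9018464/477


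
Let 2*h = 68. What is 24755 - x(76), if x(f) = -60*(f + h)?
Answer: 31355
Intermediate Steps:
h = 34 (h = (½)*68 = 34)
x(f) = -2040 - 60*f (x(f) = -60*(f + 34) = -60*(34 + f) = -2040 - 60*f)
24755 - x(76) = 24755 - (-2040 - 60*76) = 24755 - (-2040 - 4560) = 24755 - 1*(-6600) = 24755 + 6600 = 31355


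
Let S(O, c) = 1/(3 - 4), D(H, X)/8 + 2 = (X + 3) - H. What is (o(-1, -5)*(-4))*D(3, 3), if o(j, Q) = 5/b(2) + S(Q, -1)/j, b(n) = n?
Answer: -112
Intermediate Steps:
D(H, X) = 8 - 8*H + 8*X (D(H, X) = -16 + 8*((X + 3) - H) = -16 + 8*((3 + X) - H) = -16 + 8*(3 + X - H) = -16 + (24 - 8*H + 8*X) = 8 - 8*H + 8*X)
S(O, c) = -1 (S(O, c) = 1/(-1) = -1)
o(j, Q) = 5/2 - 1/j
(o(-1, -5)*(-4))*D(3, 3) = ((5/2 - 1/(-1))*(-4))*(8 - 8*3 + 8*3) = ((5/2 - 1*(-1))*(-4))*(8 - 24 + 24) = ((5/2 + 1)*(-4))*8 = ((7/2)*(-4))*8 = -14*8 = -112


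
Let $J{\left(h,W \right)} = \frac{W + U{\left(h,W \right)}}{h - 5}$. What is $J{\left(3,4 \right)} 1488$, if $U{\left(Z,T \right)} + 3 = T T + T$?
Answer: $-15624$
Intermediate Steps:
$U{\left(Z,T \right)} = -3 + T + T^{2}$ ($U{\left(Z,T \right)} = -3 + \left(T T + T\right) = -3 + \left(T^{2} + T\right) = -3 + \left(T + T^{2}\right) = -3 + T + T^{2}$)
$J{\left(h,W \right)} = \frac{-3 + W^{2} + 2 W}{-5 + h}$ ($J{\left(h,W \right)} = \frac{W + \left(-3 + W + W^{2}\right)}{h - 5} = \frac{-3 + W^{2} + 2 W}{-5 + h}$)
$J{\left(3,4 \right)} 1488 = \frac{-3 + 4^{2} + 2 \cdot 4}{-5 + 3} \cdot 1488 = \frac{-3 + 16 + 8}{-2} \cdot 1488 = \left(- \frac{1}{2}\right) 21 \cdot 1488 = \left(- \frac{21}{2}\right) 1488 = -15624$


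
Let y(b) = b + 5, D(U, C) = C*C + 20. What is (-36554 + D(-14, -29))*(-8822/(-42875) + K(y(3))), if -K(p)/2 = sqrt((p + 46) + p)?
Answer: -44983378/6125 + 71386*sqrt(62) ≈ 5.5475e+5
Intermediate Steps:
D(U, C) = 20 + C**2 (D(U, C) = C**2 + 20 = 20 + C**2)
y(b) = 5 + b
K(p) = -2*sqrt(46 + 2*p) (K(p) = -2*sqrt((p + 46) + p) = -2*sqrt((46 + p) + p) = -2*sqrt(46 + 2*p))
(-36554 + D(-14, -29))*(-8822/(-42875) + K(y(3))) = (-36554 + (20 + (-29)**2))*(-8822/(-42875) - 2*sqrt(46 + 2*(5 + 3))) = (-36554 + (20 + 841))*(-8822*(-1/42875) - 2*sqrt(46 + 2*8)) = (-36554 + 861)*(8822/42875 - 2*sqrt(46 + 16)) = -35693*(8822/42875 - 2*sqrt(62)) = -44983378/6125 + 71386*sqrt(62)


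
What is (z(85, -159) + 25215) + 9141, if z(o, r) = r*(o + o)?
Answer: 7326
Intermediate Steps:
z(o, r) = 2*o*r (z(o, r) = r*(2*o) = 2*o*r)
(z(85, -159) + 25215) + 9141 = (2*85*(-159) + 25215) + 9141 = (-27030 + 25215) + 9141 = -1815 + 9141 = 7326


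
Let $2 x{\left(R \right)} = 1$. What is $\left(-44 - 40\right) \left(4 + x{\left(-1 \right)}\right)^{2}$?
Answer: $-1701$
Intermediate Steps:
$x{\left(R \right)} = \frac{1}{2}$ ($x{\left(R \right)} = \frac{1}{2} \cdot 1 = \frac{1}{2}$)
$\left(-44 - 40\right) \left(4 + x{\left(-1 \right)}\right)^{2} = \left(-44 - 40\right) \left(4 + \frac{1}{2}\right)^{2} = - 84 \left(\frac{9}{2}\right)^{2} = \left(-84\right) \frac{81}{4} = -1701$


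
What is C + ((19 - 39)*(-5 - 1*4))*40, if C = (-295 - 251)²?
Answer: 305316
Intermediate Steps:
C = 298116 (C = (-546)² = 298116)
C + ((19 - 39)*(-5 - 1*4))*40 = 298116 + ((19 - 39)*(-5 - 1*4))*40 = 298116 - 20*(-5 - 4)*40 = 298116 - 20*(-9)*40 = 298116 + 180*40 = 298116 + 7200 = 305316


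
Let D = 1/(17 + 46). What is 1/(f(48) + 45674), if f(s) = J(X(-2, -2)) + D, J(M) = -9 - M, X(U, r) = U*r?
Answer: 63/2876644 ≈ 2.1901e-5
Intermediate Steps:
D = 1/63 ≈ 0.015873
f(s) = -818/63 (f(s) = (-9 - (-2)*(-2)) + 1/63 = (-9 - 1*4) + 1/63 = (-9 - 4) + 1/63 = -13 + 1/63 = -818/63)
1/(f(48) + 45674) = 1/(-818/63 + 45674) = 1/(2876644/63) = 63/2876644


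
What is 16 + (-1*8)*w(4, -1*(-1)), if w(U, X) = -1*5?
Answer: 56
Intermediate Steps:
w(U, X) = -5
16 + (-1*8)*w(4, -1*(-1)) = 16 - 1*8*(-5) = 16 - 8*(-5) = 16 + 40 = 56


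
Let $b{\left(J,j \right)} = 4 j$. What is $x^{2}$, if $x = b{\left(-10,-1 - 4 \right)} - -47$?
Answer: $729$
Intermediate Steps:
$x = 27$ ($x = 4 \left(-1 - 4\right) - -47 = 4 \left(-5\right) + 47 = -20 + 47 = 27$)
$x^{2} = 27^{2} = 729$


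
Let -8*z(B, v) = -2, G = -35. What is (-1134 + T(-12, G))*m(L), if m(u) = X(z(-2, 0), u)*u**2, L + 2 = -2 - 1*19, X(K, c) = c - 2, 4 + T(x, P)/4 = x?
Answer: 15843550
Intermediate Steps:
z(B, v) = 1/4 (z(B, v) = -1/8*(-2) = 1/4)
T(x, P) = -16 + 4*x
X(K, c) = -2 + c
L = -23 (L = -2 + (-2 - 1*19) = -2 + (-2 - 19) = -2 - 21 = -23)
m(u) = u**2*(-2 + u) (m(u) = (-2 + u)*u**2 = u**2*(-2 + u))
(-1134 + T(-12, G))*m(L) = (-1134 + (-16 + 4*(-12)))*((-23)**2*(-2 - 23)) = (-1134 + (-16 - 48))*(529*(-25)) = (-1134 - 64)*(-13225) = -1198*(-13225) = 15843550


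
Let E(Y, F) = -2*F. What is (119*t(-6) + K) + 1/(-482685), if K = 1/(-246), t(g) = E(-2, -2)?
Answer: 6279999981/13193390 ≈ 476.00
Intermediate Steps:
t(g) = 4 (t(g) = -2*(-2) = 4)
K = -1/246 ≈ -0.0040650
(119*t(-6) + K) + 1/(-482685) = (119*4 - 1/246) + 1/(-482685) = (476 - 1/246) - 1/482685 = 117095/246 - 1/482685 = 6279999981/13193390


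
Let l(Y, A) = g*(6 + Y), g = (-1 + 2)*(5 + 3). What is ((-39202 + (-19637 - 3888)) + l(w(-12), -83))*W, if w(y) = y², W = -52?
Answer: 3199404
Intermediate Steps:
g = 8 (g = 1*8 = 8)
l(Y, A) = 48 + 8*Y (l(Y, A) = 8*(6 + Y) = 48 + 8*Y)
((-39202 + (-19637 - 3888)) + l(w(-12), -83))*W = ((-39202 + (-19637 - 3888)) + (48 + 8*(-12)²))*(-52) = ((-39202 - 23525) + (48 + 8*144))*(-52) = (-62727 + (48 + 1152))*(-52) = (-62727 + 1200)*(-52) = -61527*(-52) = 3199404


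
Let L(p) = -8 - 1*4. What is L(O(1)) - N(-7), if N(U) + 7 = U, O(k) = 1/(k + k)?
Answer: 2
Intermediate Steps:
O(k) = 1/(2*k)
L(p) = -12 (L(p) = -8 - 4 = -12)
N(U) = -7 + U
L(O(1)) - N(-7) = -12 - (-7 - 7) = -12 - 1*(-14) = -12 + 14 = 2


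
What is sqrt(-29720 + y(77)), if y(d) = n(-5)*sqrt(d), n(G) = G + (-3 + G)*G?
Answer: sqrt(-29720 + 35*sqrt(77)) ≈ 171.5*I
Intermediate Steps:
n(G) = G + G*(-3 + G)
y(d) = 35*sqrt(d) (y(d) = (-5*(-2 - 5))*sqrt(d) = (-5*(-7))*sqrt(d) = 35*sqrt(d))
sqrt(-29720 + y(77)) = sqrt(-29720 + 35*sqrt(77))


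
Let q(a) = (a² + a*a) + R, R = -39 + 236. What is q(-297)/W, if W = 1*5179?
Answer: 176615/5179 ≈ 34.102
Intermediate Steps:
R = 197
W = 5179
q(a) = 197 + 2*a² (q(a) = (a² + a*a) + 197 = (a² + a²) + 197 = 2*a² + 197 = 197 + 2*a²)
q(-297)/W = (197 + 2*(-297)²)/5179 = (197 + 2*88209)*(1/5179) = (197 + 176418)*(1/5179) = 176615*(1/5179) = 176615/5179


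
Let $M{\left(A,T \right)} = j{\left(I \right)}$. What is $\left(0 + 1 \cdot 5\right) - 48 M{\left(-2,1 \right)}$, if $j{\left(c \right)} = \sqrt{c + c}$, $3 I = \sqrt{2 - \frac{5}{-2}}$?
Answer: $5 - 48 \sqrt[4]{2} \approx -52.082$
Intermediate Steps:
$I = \frac{\sqrt{2}}{2}$ ($I = \frac{\sqrt{2 - \frac{5}{-2}}}{3} = \frac{\sqrt{2 - - \frac{5}{2}}}{3} = \frac{\sqrt{2 + \frac{5}{2}}}{3} = \frac{\sqrt{\frac{9}{2}}}{3} = \frac{\frac{3}{2} \sqrt{2}}{3} = \frac{\sqrt{2}}{2} \approx 0.70711$)
$j{\left(c \right)} = \sqrt{2} \sqrt{c}$ ($j{\left(c \right)} = \sqrt{2 c} = \sqrt{2} \sqrt{c}$)
$M{\left(A,T \right)} = \sqrt[4]{2}$ ($M{\left(A,T \right)} = \sqrt{2} \sqrt{\frac{\sqrt{2}}{2}} = \sqrt{2} \frac{2^{\frac{3}{4}}}{2} = \sqrt[4]{2}$)
$\left(0 + 1 \cdot 5\right) - 48 M{\left(-2,1 \right)} = \left(0 + 1 \cdot 5\right) - 48 \sqrt[4]{2} = \left(0 + 5\right) - 48 \sqrt[4]{2} = 5 - 48 \sqrt[4]{2}$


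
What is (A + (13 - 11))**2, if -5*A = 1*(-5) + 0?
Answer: 9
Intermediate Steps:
A = 1 (A = -(1*(-5) + 0)/5 = -(-5 + 0)/5 = -1/5*(-5) = 1)
(A + (13 - 11))**2 = (1 + (13 - 11))**2 = (1 + 2)**2 = 3**2 = 9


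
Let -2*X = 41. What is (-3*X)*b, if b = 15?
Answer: 1845/2 ≈ 922.50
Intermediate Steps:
X = -41/2 (X = -½*41 = -41/2 ≈ -20.500)
(-3*X)*b = -3*(-41/2)*15 = (123/2)*15 = 1845/2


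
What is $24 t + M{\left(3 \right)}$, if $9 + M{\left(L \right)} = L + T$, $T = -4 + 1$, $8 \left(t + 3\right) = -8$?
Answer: $-105$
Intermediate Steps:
$t = -4$ ($t = -3 + \frac{1}{8} \left(-8\right) = -3 - 1 = -4$)
$T = -3$
$M{\left(L \right)} = -12 + L$ ($M{\left(L \right)} = -9 + \left(L - 3\right) = -9 + \left(-3 + L\right) = -12 + L$)
$24 t + M{\left(3 \right)} = 24 \left(-4\right) + \left(-12 + 3\right) = -96 - 9 = -105$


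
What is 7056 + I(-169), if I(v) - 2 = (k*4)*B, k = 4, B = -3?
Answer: 7010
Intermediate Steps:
I(v) = -46 (I(v) = 2 + (4*4)*(-3) = 2 + 16*(-3) = 2 - 48 = -46)
7056 + I(-169) = 7056 - 46 = 7010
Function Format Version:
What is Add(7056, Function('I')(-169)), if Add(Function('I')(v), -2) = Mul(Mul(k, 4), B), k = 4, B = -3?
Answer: 7010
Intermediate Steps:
Function('I')(v) = -46 (Function('I')(v) = Add(2, Mul(Mul(4, 4), -3)) = Add(2, Mul(16, -3)) = Add(2, -48) = -46)
Add(7056, Function('I')(-169)) = Add(7056, -46) = 7010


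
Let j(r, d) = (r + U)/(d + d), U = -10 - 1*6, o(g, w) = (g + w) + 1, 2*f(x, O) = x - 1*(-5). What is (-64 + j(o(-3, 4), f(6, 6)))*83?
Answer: -59594/11 ≈ -5417.6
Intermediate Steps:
f(x, O) = 5/2 + x/2 (f(x, O) = (x - 1*(-5))/2 = (x + 5)/2 = (5 + x)/2 = 5/2 + x/2)
o(g, w) = 1 + g + w
U = -16 (U = -10 - 6 = -16)
j(r, d) = (-16 + r)/(2*d) (j(r, d) = (r - 16)/(d + d) = (-16 + r)/((2*d)) = (-16 + r)*(1/(2*d)) = (-16 + r)/(2*d))
(-64 + j(o(-3, 4), f(6, 6)))*83 = (-64 + (-16 + (1 - 3 + 4))/(2*(5/2 + (½)*6)))*83 = (-64 + (-16 + 2)/(2*(5/2 + 3)))*83 = (-64 + (½)*(-14)/(11/2))*83 = (-64 + (½)*(2/11)*(-14))*83 = (-64 - 14/11)*83 = -718/11*83 = -59594/11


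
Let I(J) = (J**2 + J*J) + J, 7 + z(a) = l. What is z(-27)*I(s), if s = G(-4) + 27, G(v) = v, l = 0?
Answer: -7567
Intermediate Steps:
s = 23 (s = -4 + 27 = 23)
z(a) = -7 (z(a) = -7 + 0 = -7)
I(J) = J + 2*J**2 (I(J) = (J**2 + J**2) + J = 2*J**2 + J = J + 2*J**2)
z(-27)*I(s) = -161*(1 + 2*23) = -161*(1 + 46) = -161*47 = -7*1081 = -7567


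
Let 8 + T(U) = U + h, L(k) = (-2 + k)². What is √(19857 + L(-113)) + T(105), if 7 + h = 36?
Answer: 126 + √33082 ≈ 307.88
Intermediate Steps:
h = 29 (h = -7 + 36 = 29)
T(U) = 21 + U (T(U) = -8 + (U + 29) = -8 + (29 + U) = 21 + U)
√(19857 + L(-113)) + T(105) = √(19857 + (-2 - 113)²) + (21 + 105) = √(19857 + (-115)²) + 126 = √(19857 + 13225) + 126 = √33082 + 126 = 126 + √33082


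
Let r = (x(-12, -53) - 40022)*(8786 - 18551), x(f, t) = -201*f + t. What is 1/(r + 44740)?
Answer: 1/367823935 ≈ 2.7187e-9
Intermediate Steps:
x(f, t) = t - 201*f
r = 367779195 (r = ((-53 - 201*(-12)) - 40022)*(8786 - 18551) = ((-53 + 2412) - 40022)*(-9765) = (2359 - 40022)*(-9765) = -37663*(-9765) = 367779195)
1/(r + 44740) = 1/(367779195 + 44740) = 1/367823935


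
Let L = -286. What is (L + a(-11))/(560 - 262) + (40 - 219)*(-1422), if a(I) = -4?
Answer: 37926017/149 ≈ 2.5454e+5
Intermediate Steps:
(L + a(-11))/(560 - 262) + (40 - 219)*(-1422) = (-286 - 4)/(560 - 262) + (40 - 219)*(-1422) = -290/298 - 179*(-1422) = -290*1/298 + 254538 = -145/149 + 254538 = 37926017/149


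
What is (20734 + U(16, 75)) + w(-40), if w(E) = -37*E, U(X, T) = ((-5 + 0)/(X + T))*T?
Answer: 2021099/91 ≈ 22210.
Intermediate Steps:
U(X, T) = -5*T/(T + X) (U(X, T) = (-5/(T + X))*T = -5*T/(T + X))
(20734 + U(16, 75)) + w(-40) = (20734 - 5*75/(75 + 16)) - 37*(-40) = (20734 - 5*75/91) + 1480 = (20734 - 5*75*1/91) + 1480 = (20734 - 375/91) + 1480 = 1886419/91 + 1480 = 2021099/91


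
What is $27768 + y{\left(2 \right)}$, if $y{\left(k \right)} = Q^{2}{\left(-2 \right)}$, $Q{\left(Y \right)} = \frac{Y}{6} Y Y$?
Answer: $\frac{249928}{9} \approx 27770.0$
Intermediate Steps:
$Q{\left(Y \right)} = \frac{Y^{3}}{6}$ ($Q{\left(Y \right)} = Y \frac{1}{6} Y Y = \frac{Y}{6} Y Y = \frac{Y^{2}}{6} Y = \frac{Y^{3}}{6}$)
$y{\left(k \right)} = \frac{16}{9}$ ($y{\left(k \right)} = \left(\frac{\left(-2\right)^{3}}{6}\right)^{2} = \left(\frac{1}{6} \left(-8\right)\right)^{2} = \left(- \frac{4}{3}\right)^{2} = \frac{16}{9}$)
$27768 + y{\left(2 \right)} = 27768 + \frac{16}{9} = \frac{249928}{9}$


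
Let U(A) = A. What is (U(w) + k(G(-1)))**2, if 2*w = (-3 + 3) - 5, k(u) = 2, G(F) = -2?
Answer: 1/4 ≈ 0.25000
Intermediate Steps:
w = -5/2 (w = ((-3 + 3) - 5)/2 = (0 - 5)/2 = (1/2)*(-5) = -5/2 ≈ -2.5000)
(U(w) + k(G(-1)))**2 = (-5/2 + 2)**2 = (-1/2)**2 = 1/4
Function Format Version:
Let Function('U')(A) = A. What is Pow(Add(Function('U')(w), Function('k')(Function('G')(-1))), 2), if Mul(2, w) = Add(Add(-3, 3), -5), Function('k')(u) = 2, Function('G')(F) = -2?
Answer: Rational(1, 4) ≈ 0.25000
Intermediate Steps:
w = Rational(-5, 2) (w = Mul(Rational(1, 2), Add(Add(-3, 3), -5)) = Mul(Rational(1, 2), Add(0, -5)) = Mul(Rational(1, 2), -5) = Rational(-5, 2) ≈ -2.5000)
Pow(Add(Function('U')(w), Function('k')(Function('G')(-1))), 2) = Pow(Add(Rational(-5, 2), 2), 2) = Pow(Rational(-1, 2), 2) = Rational(1, 4)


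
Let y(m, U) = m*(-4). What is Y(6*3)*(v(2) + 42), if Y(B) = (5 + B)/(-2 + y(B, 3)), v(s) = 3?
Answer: -1035/74 ≈ -13.986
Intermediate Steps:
y(m, U) = -4*m
Y(B) = (5 + B)/(-2 - 4*B)
Y(6*3)*(v(2) + 42) = ((-5 - 6*3)/(2*(1 + 2*(6*3))))*(3 + 42) = ((-5 - 1*18)/(2*(1 + 2*18)))*45 = ((-5 - 18)/(2*(1 + 36)))*45 = ((½)*(-23)/37)*45 = ((½)*(1/37)*(-23))*45 = -23/74*45 = -1035/74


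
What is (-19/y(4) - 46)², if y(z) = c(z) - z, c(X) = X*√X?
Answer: 41209/16 ≈ 2575.6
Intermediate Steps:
c(X) = X^(3/2)
y(z) = z^(3/2) - z
(-19/y(4) - 46)² = (-19/(4^(3/2) - 1*4) - 46)² = (-19/(8 - 4) - 46)² = (-19/4 - 46)² = (-203/4)² = 41209/16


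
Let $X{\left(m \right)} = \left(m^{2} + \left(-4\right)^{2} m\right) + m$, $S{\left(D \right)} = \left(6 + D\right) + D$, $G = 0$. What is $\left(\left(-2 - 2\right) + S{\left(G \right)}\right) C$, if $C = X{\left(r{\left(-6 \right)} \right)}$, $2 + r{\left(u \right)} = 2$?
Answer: $0$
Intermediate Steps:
$S{\left(D \right)} = 6 + 2 D$
$r{\left(u \right)} = 0$ ($r{\left(u \right)} = -2 + 2 = 0$)
$X{\left(m \right)} = m^{2} + 17 m$ ($X{\left(m \right)} = \left(m^{2} + 16 m\right) + m = m^{2} + 17 m$)
$C = 0$ ($C = 0 \left(17 + 0\right) = 0 \cdot 17 = 0$)
$\left(\left(-2 - 2\right) + S{\left(G \right)}\right) C = \left(\left(-2 - 2\right) + \left(6 + 2 \cdot 0\right)\right) 0 = \left(-4 + \left(6 + 0\right)\right) 0 = \left(-4 + 6\right) 0 = 2 \cdot 0 = 0$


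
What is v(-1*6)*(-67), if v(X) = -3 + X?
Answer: 603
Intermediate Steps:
v(-1*6)*(-67) = (-3 - 1*6)*(-67) = (-3 - 6)*(-67) = -9*(-67) = 603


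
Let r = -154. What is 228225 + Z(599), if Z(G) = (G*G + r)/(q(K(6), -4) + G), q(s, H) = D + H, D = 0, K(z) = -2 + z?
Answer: 136152522/595 ≈ 2.2883e+5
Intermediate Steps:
q(s, H) = H (q(s, H) = 0 + H = H)
Z(G) = (-154 + G²)/(-4 + G) (Z(G) = (G*G - 154)/(-4 + G) = (G² - 154)/(-4 + G) = (-154 + G²)/(-4 + G))
228225 + Z(599) = 228225 + (-154 + 599²)/(-4 + 599) = 228225 + (-154 + 358801)/595 = 228225 + (1/595)*358647 = 228225 + 358647/595 = 136152522/595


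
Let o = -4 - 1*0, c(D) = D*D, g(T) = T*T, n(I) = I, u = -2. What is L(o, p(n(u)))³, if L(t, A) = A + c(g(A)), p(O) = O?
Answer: 2744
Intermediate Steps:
g(T) = T²
c(D) = D²
o = -4 (o = -4 + 0 = -4)
L(t, A) = A + A⁴ (L(t, A) = A + (A²)² = A + A⁴)
L(o, p(n(u)))³ = (-2 + (-2)⁴)³ = (-2 + 16)³ = 14³ = 2744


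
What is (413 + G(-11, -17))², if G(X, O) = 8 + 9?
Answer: 184900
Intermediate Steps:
G(X, O) = 17
(413 + G(-11, -17))² = (413 + 17)² = 430² = 184900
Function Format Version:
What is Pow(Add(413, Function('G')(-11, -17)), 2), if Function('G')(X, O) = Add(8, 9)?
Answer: 184900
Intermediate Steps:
Function('G')(X, O) = 17
Pow(Add(413, Function('G')(-11, -17)), 2) = Pow(Add(413, 17), 2) = Pow(430, 2) = 184900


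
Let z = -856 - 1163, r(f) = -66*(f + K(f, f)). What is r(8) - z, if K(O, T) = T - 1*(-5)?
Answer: 633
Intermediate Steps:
K(O, T) = 5 + T (K(O, T) = T + 5 = 5 + T)
r(f) = -330 - 132*f (r(f) = -66*(f + (5 + f)) = -66*(5 + 2*f) = -330 - 132*f)
z = -2019
r(8) - z = (-330 - 132*8) - 1*(-2019) = (-330 - 1056) + 2019 = -1386 + 2019 = 633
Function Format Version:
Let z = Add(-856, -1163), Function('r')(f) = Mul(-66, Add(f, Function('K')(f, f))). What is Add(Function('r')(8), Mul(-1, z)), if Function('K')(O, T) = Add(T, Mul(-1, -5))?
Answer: 633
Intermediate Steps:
Function('K')(O, T) = Add(5, T) (Function('K')(O, T) = Add(T, 5) = Add(5, T))
Function('r')(f) = Add(-330, Mul(-132, f)) (Function('r')(f) = Mul(-66, Add(f, Add(5, f))) = Mul(-66, Add(5, Mul(2, f))) = Add(-330, Mul(-132, f)))
z = -2019
Add(Function('r')(8), Mul(-1, z)) = Add(Add(-330, Mul(-132, 8)), Mul(-1, -2019)) = Add(Add(-330, -1056), 2019) = Add(-1386, 2019) = 633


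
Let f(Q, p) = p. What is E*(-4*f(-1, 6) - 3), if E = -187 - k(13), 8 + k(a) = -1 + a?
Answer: 5157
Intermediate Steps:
k(a) = -9 + a (k(a) = -8 + (-1 + a) = -9 + a)
E = -191 (E = -187 - (-9 + 13) = -187 - 1*4 = -187 - 4 = -191)
E*(-4*f(-1, 6) - 3) = -191*(-4*6 - 3) = -191*(-24 - 3) = -191*(-27) = 5157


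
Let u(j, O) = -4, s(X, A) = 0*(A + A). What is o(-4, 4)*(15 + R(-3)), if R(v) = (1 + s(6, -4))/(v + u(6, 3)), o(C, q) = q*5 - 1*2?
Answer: 1872/7 ≈ 267.43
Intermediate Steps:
s(X, A) = 0 (s(X, A) = 0*(2*A) = 0)
o(C, q) = -2 + 5*q (o(C, q) = 5*q - 2 = -2 + 5*q)
R(v) = 1/(-4 + v) (R(v) = (1 + 0)/(v - 4) = 1/(-4 + v))
o(-4, 4)*(15 + R(-3)) = (-2 + 5*4)*(15 + 1/(-4 - 3)) = (-2 + 20)*(15 + 1/(-7)) = 18*(15 - ⅐) = 18*(104/7) = 1872/7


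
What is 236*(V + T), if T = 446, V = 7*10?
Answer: 121776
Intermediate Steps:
V = 70
236*(V + T) = 236*(70 + 446) = 236*516 = 121776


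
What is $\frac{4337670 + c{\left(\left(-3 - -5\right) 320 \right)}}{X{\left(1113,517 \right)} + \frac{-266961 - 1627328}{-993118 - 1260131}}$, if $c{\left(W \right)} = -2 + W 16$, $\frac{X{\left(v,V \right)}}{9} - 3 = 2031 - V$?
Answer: $\frac{4898459676546}{15382751443} \approx 318.44$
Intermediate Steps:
$X{\left(v,V \right)} = 18306 - 9 V$ ($X{\left(v,V \right)} = 27 + 9 \left(2031 - V\right) = 27 - \left(-18279 + 9 V\right) = 18306 - 9 V$)
$c{\left(W \right)} = -2 + 16 W$
$\frac{4337670 + c{\left(\left(-3 - -5\right) 320 \right)}}{X{\left(1113,517 \right)} + \frac{-266961 - 1627328}{-993118 - 1260131}} = \frac{4337670 - \left(2 - 16 \left(-3 - -5\right) 320\right)}{\left(18306 - 4653\right) + \frac{-266961 - 1627328}{-993118 - 1260131}} = \frac{4337670 - \left(2 - 16 \left(-3 + 5\right) 320\right)}{\left(18306 - 4653\right) - \frac{1894289}{-2253249}} = \frac{4337670 - \left(2 - 16 \cdot 2 \cdot 320\right)}{13653 - - \frac{1894289}{2253249}} = \frac{4337670 + \left(-2 + 16 \cdot 640\right)}{13653 + \frac{1894289}{2253249}} = \frac{4337670 + \left(-2 + 10240\right)}{\frac{30765502886}{2253249}} = \left(4337670 + 10238\right) \frac{2253249}{30765502886} = 4347908 \cdot \frac{2253249}{30765502886} = \frac{4898459676546}{15382751443}$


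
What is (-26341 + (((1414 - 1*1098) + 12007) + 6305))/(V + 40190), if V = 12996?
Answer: -7713/53186 ≈ -0.14502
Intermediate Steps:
(-26341 + (((1414 - 1*1098) + 12007) + 6305))/(V + 40190) = (-26341 + (((1414 - 1*1098) + 12007) + 6305))/(12996 + 40190) = (-26341 + (((1414 - 1098) + 12007) + 6305))/53186 = (-26341 + ((316 + 12007) + 6305))*(1/53186) = (-26341 + (12323 + 6305))*(1/53186) = (-26341 + 18628)*(1/53186) = -7713*1/53186 = -7713/53186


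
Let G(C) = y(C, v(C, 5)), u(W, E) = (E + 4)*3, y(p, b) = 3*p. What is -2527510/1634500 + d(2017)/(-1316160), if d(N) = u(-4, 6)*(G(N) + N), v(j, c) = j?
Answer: -1550925809/896359800 ≈ -1.7302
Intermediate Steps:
u(W, E) = 12 + 3*E (u(W, E) = (4 + E)*3 = 12 + 3*E)
G(C) = 3*C
d(N) = 120*N (d(N) = (12 + 3*6)*(3*N + N) = (12 + 18)*(4*N) = 30*(4*N) = 120*N)
-2527510/1634500 + d(2017)/(-1316160) = -2527510/1634500 + (120*2017)/(-1316160) = -2527510*1/1634500 + 242040*(-1/1316160) = -252751/163450 - 2017/10968 = -1550925809/896359800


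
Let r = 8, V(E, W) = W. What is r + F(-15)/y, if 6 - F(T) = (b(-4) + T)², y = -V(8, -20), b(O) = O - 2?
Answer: -55/4 ≈ -13.750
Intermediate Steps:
b(O) = -2 + O
y = 20 (y = -1*(-20) = 20)
F(T) = 6 - (-6 + T)² (F(T) = 6 - ((-2 - 4) + T)² = 6 - (-6 + T)²)
r + F(-15)/y = 8 + (6 - (-6 - 15)²)/20 = 8 + (6 - 1*(-21)²)*(1/20) = 8 + (6 - 1*441)*(1/20) = 8 + (6 - 441)*(1/20) = 8 - 435*1/20 = 8 - 87/4 = -55/4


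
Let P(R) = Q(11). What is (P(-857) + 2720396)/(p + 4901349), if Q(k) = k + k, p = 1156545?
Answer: 453403/1009649 ≈ 0.44907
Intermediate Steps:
Q(k) = 2*k
P(R) = 22 (P(R) = 2*11 = 22)
(P(-857) + 2720396)/(p + 4901349) = (22 + 2720396)/(1156545 + 4901349) = 2720418/6057894 = 2720418*(1/6057894) = 453403/1009649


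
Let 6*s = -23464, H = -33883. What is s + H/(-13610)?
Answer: -159570871/40830 ≈ -3908.2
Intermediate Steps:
s = -11732/3 (s = (⅙)*(-23464) = -11732/3 ≈ -3910.7)
s + H/(-13610) = -11732/3 - 33883/(-13610) = -11732/3 - 33883*(-1/13610) = -11732/3 + 33883/13610 = -159570871/40830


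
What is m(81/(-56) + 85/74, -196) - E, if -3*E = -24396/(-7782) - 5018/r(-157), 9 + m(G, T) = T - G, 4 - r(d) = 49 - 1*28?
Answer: -14427273325/137056584 ≈ -105.27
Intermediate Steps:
r(d) = -17 (r(d) = 4 - (49 - 1*28) = 4 - (49 - 28) = 4 - 1*21 = 4 - 21 = -17)
m(G, T) = -9 + T - G (m(G, T) = -9 + (T - G) = -9 + T - G)
E = -6577468/66147 (E = -(-24396/(-7782) - 5018/(-17))/3 = -(-24396*(-1/7782) - 5018*(-1/17))/3 = -(4066/1297 + 5018/17)/3 = -⅓*6577468/22049 = -6577468/66147 ≈ -99.437)
m(81/(-56) + 85/74, -196) - E = (-9 - 196 - (81/(-56) + 85/74)) - 1*(-6577468/66147) = (-9 - 196 - (81*(-1/56) + 85*(1/74))) + 6577468/66147 = (-9 - 196 - (-81/56 + 85/74)) + 6577468/66147 = (-9 - 196 - 1*(-617/2072)) + 6577468/66147 = (-9 - 196 + 617/2072) + 6577468/66147 = -424143/2072 + 6577468/66147 = -14427273325/137056584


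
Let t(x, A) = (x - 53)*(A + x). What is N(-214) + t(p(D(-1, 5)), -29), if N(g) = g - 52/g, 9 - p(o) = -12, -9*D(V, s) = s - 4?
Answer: 4520/107 ≈ 42.243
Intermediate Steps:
D(V, s) = 4/9 - s/9 (D(V, s) = -(s - 4)/9 = -(-4 + s)/9 = 4/9 - s/9)
p(o) = 21 (p(o) = 9 - 1*(-12) = 9 + 12 = 21)
t(x, A) = (-53 + x)*(A + x)
N(-214) + t(p(D(-1, 5)), -29) = (-214 - 52/(-214)) + (21² - 53*(-29) - 53*21 - 29*21) = (-214 - 52*(-1/214)) + (441 + 1537 - 1113 - 609) = (-214 + 26/107) + 256 = -22872/107 + 256 = 4520/107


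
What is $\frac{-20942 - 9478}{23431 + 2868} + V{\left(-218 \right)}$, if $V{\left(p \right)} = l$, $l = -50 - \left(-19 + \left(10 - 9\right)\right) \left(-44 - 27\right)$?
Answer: $- \frac{2688884}{2023} \approx -1329.2$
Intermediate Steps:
$l = -1328$ ($l = -50 - \left(-19 + 1\right) \left(-71\right) = -50 - \left(-18\right) \left(-71\right) = -50 - 1278 = -1328$)
$V{\left(p \right)} = -1328$
$\frac{-20942 - 9478}{23431 + 2868} + V{\left(-218 \right)} = \frac{-20942 - 9478}{23431 + 2868} - 1328 = - \frac{30420}{26299} - 1328 = \left(-30420\right) \frac{1}{26299} - 1328 = - \frac{2340}{2023} - 1328 = - \frac{2688884}{2023}$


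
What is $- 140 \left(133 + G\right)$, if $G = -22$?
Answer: $-15540$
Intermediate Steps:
$- 140 \left(133 + G\right) = - 140 \left(133 - 22\right) = \left(-140\right) 111 = -15540$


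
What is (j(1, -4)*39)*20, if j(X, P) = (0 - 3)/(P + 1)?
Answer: 780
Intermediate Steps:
j(X, P) = -3/(1 + P)
(j(1, -4)*39)*20 = (-3/(1 - 4)*39)*20 = (-3/(-3)*39)*20 = (-3*(-1/3)*39)*20 = (1*39)*20 = 39*20 = 780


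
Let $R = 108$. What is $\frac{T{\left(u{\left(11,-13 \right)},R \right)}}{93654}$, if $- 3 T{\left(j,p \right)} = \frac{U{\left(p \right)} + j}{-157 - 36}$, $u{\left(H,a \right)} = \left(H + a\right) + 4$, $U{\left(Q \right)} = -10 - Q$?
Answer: $- \frac{58}{27112833} \approx -2.1392 \cdot 10^{-6}$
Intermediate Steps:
$u{\left(H,a \right)} = 4 + H + a$
$T{\left(j,p \right)} = - \frac{10}{579} - \frac{p}{579} + \frac{j}{579}$ ($T{\left(j,p \right)} = - \frac{\left(\left(-10 - p\right) + j\right) \frac{1}{-157 - 36}}{3} = - \frac{\left(-10 + j - p\right) \frac{1}{-193}}{3} = - \frac{\left(-10 + j - p\right) \left(- \frac{1}{193}\right)}{3} = - \frac{\frac{10}{193} - \frac{j}{193} + \frac{p}{193}}{3} = - \frac{10}{579} - \frac{p}{579} + \frac{j}{579}$)
$\frac{T{\left(u{\left(11,-13 \right)},R \right)}}{93654} = \frac{- \frac{10}{579} - \frac{36}{193} + \frac{4 + 11 - 13}{579}}{93654} = \left(- \frac{10}{579} - \frac{36}{193} + \frac{1}{579} \cdot 2\right) \frac{1}{93654} = \left(- \frac{10}{579} - \frac{36}{193} + \frac{2}{579}\right) \frac{1}{93654} = \left(- \frac{116}{579}\right) \frac{1}{93654} = - \frac{58}{27112833}$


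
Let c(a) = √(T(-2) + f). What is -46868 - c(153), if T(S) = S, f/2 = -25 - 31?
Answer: -46868 - I*√114 ≈ -46868.0 - 10.677*I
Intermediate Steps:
f = -112 (f = 2*(-25 - 31) = 2*(-56) = -112)
c(a) = I*√114 (c(a) = √(-2 - 112) = √(-114) = I*√114)
-46868 - c(153) = -46868 - I*√114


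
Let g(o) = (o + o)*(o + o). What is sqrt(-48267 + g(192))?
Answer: 3*sqrt(11021) ≈ 314.94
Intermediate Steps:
g(o) = 4*o**2 (g(o) = (2*o)*(2*o) = 4*o**2)
sqrt(-48267 + g(192)) = sqrt(-48267 + 4*192**2) = sqrt(-48267 + 4*36864) = sqrt(-48267 + 147456) = sqrt(99189) = 3*sqrt(11021)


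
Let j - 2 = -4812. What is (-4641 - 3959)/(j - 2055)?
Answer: 1720/1373 ≈ 1.2527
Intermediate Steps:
j = -4810 (j = 2 - 4812 = -4810)
(-4641 - 3959)/(j - 2055) = (-4641 - 3959)/(-4810 - 2055) = -8600/(-6865) = -8600*(-1/6865) = 1720/1373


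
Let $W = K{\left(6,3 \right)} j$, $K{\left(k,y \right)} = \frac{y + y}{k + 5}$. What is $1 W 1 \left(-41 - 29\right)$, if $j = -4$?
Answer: $\frac{1680}{11} \approx 152.73$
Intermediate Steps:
$K{\left(k,y \right)} = \frac{2 y}{5 + k}$
$W = - \frac{24}{11}$ ($W = 2 \cdot 3 \frac{1}{5 + 6} \left(-4\right) = 2 \cdot 3 \cdot \frac{1}{11} \left(-4\right) = \frac{6}{11} \left(-4\right) = - \frac{24}{11} \approx -2.1818$)
$1 W 1 \left(-41 - 29\right) = 1 \left(- \frac{24}{11}\right) 1 \left(-41 - 29\right) = \left(- \frac{24}{11}\right) 1 \left(-70\right) = \left(- \frac{24}{11}\right) \left(-70\right) = \frac{1680}{11}$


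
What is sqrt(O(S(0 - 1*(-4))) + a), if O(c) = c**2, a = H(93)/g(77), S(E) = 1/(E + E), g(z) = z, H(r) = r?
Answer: sqrt(464233)/616 ≈ 1.1061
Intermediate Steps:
S(E) = 1/(2*E)
a = 93/77 ≈ 1.2078
sqrt(O(S(0 - 1*(-4))) + a) = sqrt((1/(2*(0 - 1*(-4))))**2 + 93/77) = sqrt((1/(2*(0 + 4)))**2 + 93/77) = sqrt(((1/2)/4)**2 + 93/77) = sqrt(((1/2)*(1/4))**2 + 93/77) = sqrt((1/8)**2 + 93/77) = sqrt(1/64 + 93/77) = sqrt(6029/4928) = sqrt(464233)/616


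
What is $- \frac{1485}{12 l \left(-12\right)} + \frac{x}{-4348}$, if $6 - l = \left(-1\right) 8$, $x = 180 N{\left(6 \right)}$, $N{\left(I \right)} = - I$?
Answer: $\frac{239835}{243488} \approx 0.985$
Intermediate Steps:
$x = -1080$ ($x = 180 \left(\left(-1\right) 6\right) = 180 \left(-6\right) = -1080$)
$l = 14$ ($l = 6 - \left(-1\right) 8 = 6 - -8 = 6 + 8 = 14$)
$- \frac{1485}{12 l \left(-12\right)} + \frac{x}{-4348} = - \frac{1485}{12 \cdot 14 \left(-12\right)} - \frac{1080}{-4348} = - \frac{1485}{168 \left(-12\right)} - - \frac{270}{1087} = - \frac{1485}{-2016} + \frac{270}{1087} = \left(-1485\right) \left(- \frac{1}{2016}\right) + \frac{270}{1087} = \frac{165}{224} + \frac{270}{1087} = \frac{239835}{243488}$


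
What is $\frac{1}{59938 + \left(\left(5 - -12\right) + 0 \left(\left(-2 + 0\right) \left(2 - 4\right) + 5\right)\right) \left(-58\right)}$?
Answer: $\frac{1}{58952} \approx 1.6963 \cdot 10^{-5}$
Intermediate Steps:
$\frac{1}{59938 + \left(\left(5 - -12\right) + 0 \left(\left(-2 + 0\right) \left(2 - 4\right) + 5\right)\right) \left(-58\right)} = \frac{1}{59938 + \left(\left(5 + 12\right) + 0 \left(\left(-2\right) \left(-2\right) + 5\right)\right) \left(-58\right)} = \frac{1}{59938 + \left(17 + 0 \left(4 + 5\right)\right) \left(-58\right)} = \frac{1}{59938 + \left(17 + 0 \cdot 9\right) \left(-58\right)} = \frac{1}{59938 + \left(17 + 0\right) \left(-58\right)} = \frac{1}{59938 + 17 \left(-58\right)} = \frac{1}{59938 - 986} = \frac{1}{58952}$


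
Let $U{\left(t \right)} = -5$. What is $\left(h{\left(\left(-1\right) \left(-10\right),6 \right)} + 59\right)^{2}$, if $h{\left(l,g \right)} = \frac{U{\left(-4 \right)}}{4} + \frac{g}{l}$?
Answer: $\frac{1361889}{400} \approx 3404.7$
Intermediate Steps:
$h{\left(l,g \right)} = - \frac{5}{4} + \frac{g}{l}$
$\left(h{\left(\left(-1\right) \left(-10\right),6 \right)} + 59\right)^{2} = \left(\left(- \frac{5}{4} + \frac{6}{\left(-1\right) \left(-10\right)}\right) + 59\right)^{2} = \left(\left(- \frac{5}{4} + \frac{6}{10}\right) + 59\right)^{2} = \left(\left(- \frac{5}{4} + 6 \cdot \frac{1}{10}\right) + 59\right)^{2} = \left(\left(- \frac{5}{4} + \frac{3}{5}\right) + 59\right)^{2} = \left(- \frac{13}{20} + 59\right)^{2} = \left(\frac{1167}{20}\right)^{2} = \frac{1361889}{400}$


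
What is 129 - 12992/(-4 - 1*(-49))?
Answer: -7187/45 ≈ -159.71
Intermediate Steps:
129 - 12992/(-4 - 1*(-49)) = 129 - 12992/(-4 + 49) = 129 - 12992/45 = -7187/45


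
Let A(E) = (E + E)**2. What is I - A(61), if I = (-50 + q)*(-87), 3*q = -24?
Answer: -9838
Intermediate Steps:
q = -8 (q = (1/3)*(-24) = -8)
A(E) = 4*E**2 (A(E) = (2*E)**2 = 4*E**2)
I = 5046 (I = (-50 - 8)*(-87) = -58*(-87) = 5046)
I - A(61) = 5046 - 4*61**2 = 5046 - 4*3721 = 5046 - 1*14884 = 5046 - 14884 = -9838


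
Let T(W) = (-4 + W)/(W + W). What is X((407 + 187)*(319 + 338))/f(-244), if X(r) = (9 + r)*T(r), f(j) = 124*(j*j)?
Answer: 8461292101/320118403968 ≈ 0.026432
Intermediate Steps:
f(j) = 124*j**2
T(W) = (-4 + W)/(2*W) (T(W) = (-4 + W)/((2*W)) = (-4 + W)*(1/(2*W)) = (-4 + W)/(2*W))
X(r) = (-4 + r)*(9 + r)/(2*r) (X(r) = (9 + r)*((-4 + r)/(2*r)) = (-4 + r)*(9 + r)/(2*r))
X((407 + 187)*(319 + 338))/f(-244) = ((-4 + (407 + 187)*(319 + 338))*(9 + (407 + 187)*(319 + 338))/(2*(((407 + 187)*(319 + 338)))))/((124*(-244)**2)) = ((-4 + 594*657)*(9 + 594*657)/(2*((594*657))))/((124*59536)) = ((1/2)*(-4 + 390258)*(9 + 390258)/390258)/7382464 = ((1/2)*(1/390258)*390254*390267)*(1/7382464) = (8461292101/43362)*(1/7382464) = 8461292101/320118403968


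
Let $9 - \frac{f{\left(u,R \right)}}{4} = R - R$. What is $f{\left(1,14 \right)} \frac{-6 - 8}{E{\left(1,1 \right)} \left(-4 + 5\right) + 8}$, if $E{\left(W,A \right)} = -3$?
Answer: $- \frac{504}{5} \approx -100.8$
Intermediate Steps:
$f{\left(u,R \right)} = 36$ ($f{\left(u,R \right)} = 36 - 4 \left(R - R\right) = 36 - 0 = 36 + 0 = 36$)
$f{\left(1,14 \right)} \frac{-6 - 8}{E{\left(1,1 \right)} \left(-4 + 5\right) + 8} = 36 \frac{-6 - 8}{- 3 \left(-4 + 5\right) + 8} = 36 \left(- \frac{14}{\left(-3\right) 1 + 8}\right) = 36 \left(- \frac{14}{-3 + 8}\right) = 36 \left(- \frac{14}{5}\right) = - \frac{504}{5}$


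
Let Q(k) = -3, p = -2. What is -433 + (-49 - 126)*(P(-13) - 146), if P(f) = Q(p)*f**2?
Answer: 113842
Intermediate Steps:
P(f) = -3*f**2
-433 + (-49 - 126)*(P(-13) - 146) = -433 + (-49 - 126)*(-3*(-13)**2 - 146) = -433 - 175*(-3*169 - 146) = -433 - 175*(-507 - 146) = -433 - 175*(-653) = -433 + 114275 = 113842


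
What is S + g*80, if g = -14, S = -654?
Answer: -1774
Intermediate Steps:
S + g*80 = -654 - 14*80 = -654 - 1120 = -1774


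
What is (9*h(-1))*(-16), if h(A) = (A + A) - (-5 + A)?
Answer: -576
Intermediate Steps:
h(A) = 5 + A (h(A) = 2*A + (5 - A) = 5 + A)
(9*h(-1))*(-16) = (9*(5 - 1))*(-16) = (9*4)*(-16) = 36*(-16) = -576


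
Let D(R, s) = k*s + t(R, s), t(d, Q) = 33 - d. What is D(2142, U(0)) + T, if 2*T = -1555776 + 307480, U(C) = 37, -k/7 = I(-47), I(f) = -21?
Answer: -620818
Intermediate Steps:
k = 147 (k = -7*(-21) = 147)
D(R, s) = 33 - R + 147*s (D(R, s) = 147*s + (33 - R) = 33 - R + 147*s)
T = -624148 (T = (-1555776 + 307480)/2 = (½)*(-1248296) = -624148)
D(2142, U(0)) + T = (33 - 1*2142 + 147*37) - 624148 = (33 - 2142 + 5439) - 624148 = 3330 - 624148 = -620818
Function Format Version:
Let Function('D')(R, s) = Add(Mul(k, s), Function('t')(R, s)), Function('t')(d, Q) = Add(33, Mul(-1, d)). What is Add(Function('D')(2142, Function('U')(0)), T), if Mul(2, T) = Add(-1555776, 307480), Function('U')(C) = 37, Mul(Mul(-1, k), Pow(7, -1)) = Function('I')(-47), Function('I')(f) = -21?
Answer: -620818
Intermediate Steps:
k = 147 (k = Mul(-7, -21) = 147)
Function('D')(R, s) = Add(33, Mul(-1, R), Mul(147, s)) (Function('D')(R, s) = Add(Mul(147, s), Add(33, Mul(-1, R))) = Add(33, Mul(-1, R), Mul(147, s)))
T = -624148 (T = Mul(Rational(1, 2), Add(-1555776, 307480)) = Mul(Rational(1, 2), -1248296) = -624148)
Add(Function('D')(2142, Function('U')(0)), T) = Add(Add(33, Mul(-1, 2142), Mul(147, 37)), -624148) = Add(Add(33, -2142, 5439), -624148) = Add(3330, -624148) = -620818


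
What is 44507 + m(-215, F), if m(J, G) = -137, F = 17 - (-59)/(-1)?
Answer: 44370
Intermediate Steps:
F = -42 (F = 17 - (-59)*(-1) = 17 - 1*59 = 17 - 59 = -42)
44507 + m(-215, F) = 44507 - 137 = 44370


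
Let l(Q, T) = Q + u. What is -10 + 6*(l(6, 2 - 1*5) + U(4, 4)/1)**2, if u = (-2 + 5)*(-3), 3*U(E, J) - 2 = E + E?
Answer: -28/3 ≈ -9.3333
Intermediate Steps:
U(E, J) = 2/3 + 2*E/3 (U(E, J) = 2/3 + (E + E)/3 = 2/3 + (2*E)/3 = 2/3 + 2*E/3)
u = -9 (u = 3*(-3) = -9)
l(Q, T) = -9 + Q (l(Q, T) = Q - 9 = -9 + Q)
-10 + 6*(l(6, 2 - 1*5) + U(4, 4)/1)**2 = -10 + 6*((-9 + 6) + (2/3 + (2/3)*4)/1)**2 = -10 + 6*(-3 + (2/3 + 8/3)*1)**2 = -10 + 6*(-3 + (10/3)*1)**2 = -10 + 6*(-3 + 10/3)**2 = -10 + 6*(1/3)**2 = -10 + 6*(1/9) = -10 + 2/3 = -28/3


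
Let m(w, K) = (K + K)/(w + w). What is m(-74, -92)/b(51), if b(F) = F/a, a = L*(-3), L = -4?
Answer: 184/629 ≈ 0.29253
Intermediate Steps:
a = 12 (a = -4*(-3) = 12)
m(w, K) = K/w (m(w, K) = (2*K)/((2*w)) = (2*K)*(1/(2*w)) = K/w)
b(F) = F/12
m(-74, -92)/b(51) = (-92/(-74))/(((1/12)*51)) = (-92*(-1/74))/(17/4) = (46/37)*(4/17) = 184/629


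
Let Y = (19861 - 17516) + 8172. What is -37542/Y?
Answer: -37542/10517 ≈ -3.5696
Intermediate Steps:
Y = 10517 (Y = 2345 + 8172 = 10517)
-37542/Y = -37542/10517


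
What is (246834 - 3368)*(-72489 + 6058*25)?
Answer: 19224318826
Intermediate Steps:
(246834 - 3368)*(-72489 + 6058*25) = 243466*(-72489 + 151450) = 243466*78961 = 19224318826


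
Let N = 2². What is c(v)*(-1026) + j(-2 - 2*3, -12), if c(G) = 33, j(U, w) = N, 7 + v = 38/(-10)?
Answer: -33854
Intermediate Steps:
N = 4
v = -54/5 (v = -7 + 38/(-10) = -7 + 38*(-⅒) = -7 - 19/5 = -54/5 ≈ -10.800)
j(U, w) = 4
c(v)*(-1026) + j(-2 - 2*3, -12) = 33*(-1026) + 4 = -33858 + 4 = -33854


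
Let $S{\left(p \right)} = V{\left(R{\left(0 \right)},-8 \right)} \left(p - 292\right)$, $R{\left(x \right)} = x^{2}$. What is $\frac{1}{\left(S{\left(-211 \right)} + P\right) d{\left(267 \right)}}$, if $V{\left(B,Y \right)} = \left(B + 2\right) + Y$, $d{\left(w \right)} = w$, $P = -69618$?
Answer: $- \frac{1}{17782200} \approx -5.6236 \cdot 10^{-8}$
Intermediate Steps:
$V{\left(B,Y \right)} = 2 + B + Y$ ($V{\left(B,Y \right)} = \left(2 + B\right) + Y = 2 + B + Y$)
$S{\left(p \right)} = 1752 - 6 p$ ($S{\left(p \right)} = \left(2 + 0^{2} - 8\right) \left(p - 292\right) = \left(2 + 0 - 8\right) \left(-292 + p\right) = - 6 \left(-292 + p\right) = 1752 - 6 p$)
$\frac{1}{\left(S{\left(-211 \right)} + P\right) d{\left(267 \right)}} = \frac{1}{\left(\left(1752 - -1266\right) - 69618\right) 267} = \frac{1}{\left(1752 + 1266\right) - 69618} \cdot \frac{1}{267} = \frac{1}{3018 - 69618} \cdot \frac{1}{267} = \frac{1}{-66600} \cdot \frac{1}{267} = \left(- \frac{1}{66600}\right) \frac{1}{267} = - \frac{1}{17782200}$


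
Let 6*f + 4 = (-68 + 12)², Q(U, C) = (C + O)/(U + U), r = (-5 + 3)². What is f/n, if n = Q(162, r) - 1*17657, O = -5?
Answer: -169128/5720869 ≈ -0.029563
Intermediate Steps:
r = 4 (r = (-2)² = 4)
Q(U, C) = (-5 + C)/(2*U) (Q(U, C) = (C - 5)/(U + U) = (-5 + C)/((2*U)) = (-5 + C)*(1/(2*U)) = (-5 + C)/(2*U))
f = 522 (f = -⅔ + (-68 + 12)²/6 = -⅔ + (⅙)*(-56)² = -⅔ + (⅙)*3136 = -⅔ + 1568/3 = 522)
n = -5720869/324 (n = (½)*(-5 + 4)/162 - 1*17657 = (½)*(1/162)*(-1) - 17657 = -1/324 - 17657 = -5720869/324 ≈ -17657.)
f/n = 522/(-5720869/324) = 522*(-324/5720869) = -169128/5720869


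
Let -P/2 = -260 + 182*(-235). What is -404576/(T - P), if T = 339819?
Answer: -404576/253759 ≈ -1.5943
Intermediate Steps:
P = 86060 (P = -2*(-260 + 182*(-235)) = -2*(-260 - 42770) = -2*(-43030) = 86060)
-404576/(T - P) = -404576/(339819 - 1*86060) = -404576/(339819 - 86060) = -404576/253759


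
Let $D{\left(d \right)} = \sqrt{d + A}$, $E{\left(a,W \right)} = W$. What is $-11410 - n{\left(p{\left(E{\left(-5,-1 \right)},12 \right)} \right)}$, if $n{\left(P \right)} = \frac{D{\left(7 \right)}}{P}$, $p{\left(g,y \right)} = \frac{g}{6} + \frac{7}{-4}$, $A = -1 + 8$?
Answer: $-11410 + \frac{12 \sqrt{14}}{23} \approx -11408.0$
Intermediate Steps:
$A = 7$
$p{\left(g,y \right)} = - \frac{7}{4} + \frac{g}{6}$ ($p{\left(g,y \right)} = g \frac{1}{6} + 7 \left(- \frac{1}{4}\right) = \frac{g}{6} - \frac{7}{4} = - \frac{7}{4} + \frac{g}{6}$)
$D{\left(d \right)} = \sqrt{7 + d}$ ($D{\left(d \right)} = \sqrt{d + 7} = \sqrt{7 + d}$)
$n{\left(P \right)} = \frac{\sqrt{14}}{P}$ ($n{\left(P \right)} = \frac{\sqrt{7 + 7}}{P} = \frac{\sqrt{14}}{P}$)
$-11410 - n{\left(p{\left(E{\left(-5,-1 \right)},12 \right)} \right)} = -11410 - \frac{\sqrt{14}}{- \frac{7}{4} + \frac{1}{6} \left(-1\right)} = -11410 - \frac{\sqrt{14}}{- \frac{7}{4} - \frac{1}{6}} = -11410 - \frac{\sqrt{14}}{- \frac{23}{12}} = -11410 - \sqrt{14} \left(- \frac{12}{23}\right) = -11410 - - \frac{12 \sqrt{14}}{23} = -11410 + \frac{12 \sqrt{14}}{23}$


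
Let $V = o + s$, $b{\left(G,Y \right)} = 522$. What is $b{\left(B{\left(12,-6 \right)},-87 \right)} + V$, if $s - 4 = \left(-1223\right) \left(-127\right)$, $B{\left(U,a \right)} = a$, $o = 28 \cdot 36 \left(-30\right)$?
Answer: $125607$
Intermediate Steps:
$o = -30240$ ($o = 1008 \left(-30\right) = -30240$)
$s = 155325$ ($s = 4 - -155321 = 4 + 155321 = 155325$)
$V = 125085$ ($V = -30240 + 155325 = 125085$)
$b{\left(B{\left(12,-6 \right)},-87 \right)} + V = 522 + 125085 = 125607$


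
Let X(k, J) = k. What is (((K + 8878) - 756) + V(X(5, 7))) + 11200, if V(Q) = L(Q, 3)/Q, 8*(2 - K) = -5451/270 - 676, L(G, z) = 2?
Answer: 2795245/144 ≈ 19411.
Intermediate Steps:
K = 64097/720 (K = 2 - (-5451/270 - 676)/8 = 2 - (-5451*1/270 - 676)/8 = 2 - (-1817/90 - 676)/8 = 2 - 1/8*(-62657/90) = 2 + 62657/720 = 64097/720 ≈ 89.024)
V(Q) = 2/Q
(((K + 8878) - 756) + V(X(5, 7))) + 11200 = (((64097/720 + 8878) - 756) + 2/5) + 11200 = ((6456257/720 - 756) + 2*(1/5)) + 11200 = (5911937/720 + 2/5) + 11200 = 1182445/144 + 11200 = 2795245/144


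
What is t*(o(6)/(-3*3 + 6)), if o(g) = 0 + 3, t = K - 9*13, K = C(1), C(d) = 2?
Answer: 115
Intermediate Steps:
K = 2
t = -115 (t = 2 - 9*13 = 2 - 117 = -115)
o(g) = 3
t*(o(6)/(-3*3 + 6)) = -345/(-3*3 + 6) = -345/(-9 + 6) = -345/(-3) = -345*(-1)/3 = -115*(-1) = 115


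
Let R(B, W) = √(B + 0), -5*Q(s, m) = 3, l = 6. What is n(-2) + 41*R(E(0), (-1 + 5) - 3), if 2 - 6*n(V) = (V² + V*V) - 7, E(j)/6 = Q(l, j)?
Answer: ⅙ + 123*I*√10/5 ≈ 0.16667 + 77.792*I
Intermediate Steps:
Q(s, m) = -⅗ (Q(s, m) = -⅕*3 = -⅗)
E(j) = -18/5 (E(j) = 6*(-⅗) = -18/5)
n(V) = 3/2 - V²/3 (n(V) = ⅓ - ((V² + V*V) - 7)/6 = ⅓ - ((V² + V²) - 7)/6 = ⅓ - (2*V² - 7)/6 = ⅓ - (-7 + 2*V²)/6 = ⅓ + (7/6 - V²/3) = 3/2 - V²/3)
R(B, W) = √B
n(-2) + 41*R(E(0), (-1 + 5) - 3) = (3/2 - ⅓*(-2)²) + 41*√(-18/5) = (3/2 - ⅓*4) + 41*(3*I*√10/5) = (3/2 - 4/3) + 123*I*√10/5 = ⅙ + 123*I*√10/5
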